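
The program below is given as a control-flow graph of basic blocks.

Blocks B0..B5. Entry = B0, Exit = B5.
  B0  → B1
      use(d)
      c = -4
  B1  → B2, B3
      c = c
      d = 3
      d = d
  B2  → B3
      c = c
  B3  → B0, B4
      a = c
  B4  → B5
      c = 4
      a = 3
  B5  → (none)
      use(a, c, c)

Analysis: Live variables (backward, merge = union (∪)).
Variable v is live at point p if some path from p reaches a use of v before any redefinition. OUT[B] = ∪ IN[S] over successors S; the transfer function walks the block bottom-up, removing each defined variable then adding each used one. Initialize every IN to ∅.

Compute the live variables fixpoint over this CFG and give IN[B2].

Answer: {c, d}

Derivation:
Converged values:
  B0:  IN={d}  OUT={c}
  B1:  IN={c}  OUT={c, d}
  B2:  IN={c, d}  OUT={c, d}
  B3:  IN={c, d}  OUT={d}
  B4:  IN={}  OUT={a, c}
  B5:  IN={a, c}  OUT={}

Merge at B2: OUT[B2] = IN[B3] = {c, d}
Applying B2's transfer function to that OUT value gives IN[B2] (row B2 above).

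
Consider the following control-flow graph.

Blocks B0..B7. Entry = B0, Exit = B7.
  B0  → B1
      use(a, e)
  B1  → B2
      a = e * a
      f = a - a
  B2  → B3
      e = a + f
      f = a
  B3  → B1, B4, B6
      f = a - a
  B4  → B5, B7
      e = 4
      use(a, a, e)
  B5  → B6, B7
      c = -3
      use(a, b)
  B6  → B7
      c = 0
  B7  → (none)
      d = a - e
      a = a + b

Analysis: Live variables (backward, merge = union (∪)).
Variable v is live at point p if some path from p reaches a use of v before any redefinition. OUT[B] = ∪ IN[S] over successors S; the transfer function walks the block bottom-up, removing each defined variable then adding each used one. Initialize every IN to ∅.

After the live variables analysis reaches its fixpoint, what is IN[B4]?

Per-block solution:
  B0:  IN={a, b, e}  OUT={a, b, e}
  B1:  IN={a, b, e}  OUT={a, b, f}
  B2:  IN={a, b, f}  OUT={a, b, e}
  B3:  IN={a, b, e}  OUT={a, b, e}
  B4:  IN={a, b}  OUT={a, b, e}
  B5:  IN={a, b, e}  OUT={a, b, e}
  B6:  IN={a, b, e}  OUT={a, b, e}
  B7:  IN={a, b, e}  OUT={}

Merge at B4: OUT[B4] = IN[B5] ⊔ IN[B7] = {a, b, e}
Applying B4's transfer function to that OUT value gives IN[B4] (row B4 above).

Answer: {a, b}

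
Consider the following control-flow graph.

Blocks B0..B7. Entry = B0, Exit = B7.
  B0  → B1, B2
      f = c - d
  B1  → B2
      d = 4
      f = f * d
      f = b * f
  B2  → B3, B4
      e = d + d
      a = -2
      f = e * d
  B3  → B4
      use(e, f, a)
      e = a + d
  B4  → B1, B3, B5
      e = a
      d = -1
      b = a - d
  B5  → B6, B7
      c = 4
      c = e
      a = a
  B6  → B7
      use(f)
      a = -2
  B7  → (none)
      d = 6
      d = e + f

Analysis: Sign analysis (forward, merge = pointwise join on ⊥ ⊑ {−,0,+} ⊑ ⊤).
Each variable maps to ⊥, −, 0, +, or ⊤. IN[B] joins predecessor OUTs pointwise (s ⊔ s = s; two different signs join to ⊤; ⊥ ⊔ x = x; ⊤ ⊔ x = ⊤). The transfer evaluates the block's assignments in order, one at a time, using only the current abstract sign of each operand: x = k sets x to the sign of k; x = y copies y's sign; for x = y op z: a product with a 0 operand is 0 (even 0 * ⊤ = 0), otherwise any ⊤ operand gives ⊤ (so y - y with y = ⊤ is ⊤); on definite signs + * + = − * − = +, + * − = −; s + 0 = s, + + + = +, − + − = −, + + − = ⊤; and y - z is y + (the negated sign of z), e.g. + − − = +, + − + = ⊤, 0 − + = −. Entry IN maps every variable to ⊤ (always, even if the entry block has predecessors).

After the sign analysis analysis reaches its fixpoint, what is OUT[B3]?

Converged values:
  B0:  IN=(all ⊤)  OUT=(all ⊤)
  B1:  IN=(all ⊤)  OUT={d:+; rest ⊤}
  B2:  IN=(all ⊤)  OUT={a:-; rest ⊤}
  B3:  IN={a:-; rest ⊤}  OUT={a:-; rest ⊤}
  B4:  IN={a:-; rest ⊤}  OUT={a:-, d:-, e:-; rest ⊤}
  B5:  IN={a:-, d:-, e:-; rest ⊤}  OUT={a:-, c:-, d:-, e:-; rest ⊤}
  B6:  IN={a:-, c:-, d:-, e:-; rest ⊤}  OUT={a:-, c:-, d:-, e:-; rest ⊤}
  B7:  IN={a:-, c:-, d:-, e:-; rest ⊤}  OUT={a:-, c:-, e:-; rest ⊤}

Merge at B3: IN[B3] = OUT[B2] ⊔ OUT[B4] = {a: -, b: ⊤, c: ⊤, d: ⊤, e: ⊤, f: ⊤}
Applying B3's transfer function to that IN value gives OUT[B3] (row B3 above).

Answer: {a: -, b: ⊤, c: ⊤, d: ⊤, e: ⊤, f: ⊤}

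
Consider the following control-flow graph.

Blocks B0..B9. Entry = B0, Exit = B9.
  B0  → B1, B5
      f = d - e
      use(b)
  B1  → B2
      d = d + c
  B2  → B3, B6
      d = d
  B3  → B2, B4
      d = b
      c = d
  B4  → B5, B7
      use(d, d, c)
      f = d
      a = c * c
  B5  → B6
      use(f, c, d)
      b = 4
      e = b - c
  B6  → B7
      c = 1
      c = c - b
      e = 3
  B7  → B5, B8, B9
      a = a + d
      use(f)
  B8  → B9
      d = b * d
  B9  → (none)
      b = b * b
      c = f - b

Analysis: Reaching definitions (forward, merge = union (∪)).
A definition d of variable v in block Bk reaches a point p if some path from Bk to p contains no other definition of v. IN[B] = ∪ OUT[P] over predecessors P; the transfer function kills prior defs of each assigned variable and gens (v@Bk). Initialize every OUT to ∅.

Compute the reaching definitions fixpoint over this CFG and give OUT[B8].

Answer: {a@B7, b@B5, c@B3, c@B6, d@B8, e@B6, f@B0, f@B4}

Derivation:
Per-block solution:
  B0: | IN={} | OUT={f@B0}
  B1: | IN={f@B0} | OUT={d@B1, f@B0}
  B2: | IN={c@B3, d@B1, d@B3, f@B0} | OUT={c@B3, d@B2, f@B0}
  B3: | IN={c@B3, d@B2, f@B0} | OUT={c@B3, d@B3, f@B0}
  B4: | IN={c@B3, d@B3, f@B0} | OUT={a@B4, c@B3, d@B3, f@B4}
  B5: | IN={a@B4, a@B7, b@B5, c@B3, c@B6, d@B2, d@B3, e@B6, f@B0, f@B4} | OUT={a@B4, a@B7, b@B5, c@B3, c@B6, d@B2, d@B3, e@B5, f@B0, f@B4}
  B6: | IN={a@B4, a@B7, b@B5, c@B3, c@B6, d@B2, d@B3, e@B5, f@B0, f@B4} | OUT={a@B4, a@B7, b@B5, c@B6, d@B2, d@B3, e@B6, f@B0, f@B4}
  B7: | IN={a@B4, a@B7, b@B5, c@B3, c@B6, d@B2, d@B3, e@B6, f@B0, f@B4} | OUT={a@B7, b@B5, c@B3, c@B6, d@B2, d@B3, e@B6, f@B0, f@B4}
  B8: | IN={a@B7, b@B5, c@B3, c@B6, d@B2, d@B3, e@B6, f@B0, f@B4} | OUT={a@B7, b@B5, c@B3, c@B6, d@B8, e@B6, f@B0, f@B4}
  B9: | IN={a@B7, b@B5, c@B3, c@B6, d@B2, d@B3, d@B8, e@B6, f@B0, f@B4} | OUT={a@B7, b@B9, c@B9, d@B2, d@B3, d@B8, e@B6, f@B0, f@B4}

Merge at B8: IN[B8] = OUT[B7] = {a@B7, b@B5, c@B3, c@B6, d@B2, d@B3, e@B6, f@B0, f@B4}
Applying B8's transfer function to that IN value gives OUT[B8] (row B8 above).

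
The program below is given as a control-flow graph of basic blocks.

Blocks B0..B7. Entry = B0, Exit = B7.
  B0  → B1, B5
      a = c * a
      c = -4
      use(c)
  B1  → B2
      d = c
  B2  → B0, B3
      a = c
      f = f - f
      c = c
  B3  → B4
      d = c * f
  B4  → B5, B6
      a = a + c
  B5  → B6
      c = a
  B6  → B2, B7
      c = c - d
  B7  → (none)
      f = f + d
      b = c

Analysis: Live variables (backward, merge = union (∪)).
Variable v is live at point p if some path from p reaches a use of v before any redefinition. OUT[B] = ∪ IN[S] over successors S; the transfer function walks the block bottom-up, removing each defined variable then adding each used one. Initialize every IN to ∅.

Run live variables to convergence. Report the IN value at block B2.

Answer: {c, d, f}

Trace:
Converged values:
  B0: | IN={a, c, d, f} | OUT={a, c, d, f}
  B1: | IN={c, f} | OUT={c, d, f}
  B2: | IN={c, d, f} | OUT={a, c, d, f}
  B3: | IN={a, c, f} | OUT={a, c, d, f}
  B4: | IN={a, c, d, f} | OUT={a, c, d, f}
  B5: | IN={a, d, f} | OUT={c, d, f}
  B6: | IN={c, d, f} | OUT={c, d, f}
  B7: | IN={c, d, f} | OUT={}

Merge at B2: OUT[B2] = IN[B0] ⊔ IN[B3] = {a, c, d, f}
Applying B2's transfer function to that OUT value gives IN[B2] (row B2 above).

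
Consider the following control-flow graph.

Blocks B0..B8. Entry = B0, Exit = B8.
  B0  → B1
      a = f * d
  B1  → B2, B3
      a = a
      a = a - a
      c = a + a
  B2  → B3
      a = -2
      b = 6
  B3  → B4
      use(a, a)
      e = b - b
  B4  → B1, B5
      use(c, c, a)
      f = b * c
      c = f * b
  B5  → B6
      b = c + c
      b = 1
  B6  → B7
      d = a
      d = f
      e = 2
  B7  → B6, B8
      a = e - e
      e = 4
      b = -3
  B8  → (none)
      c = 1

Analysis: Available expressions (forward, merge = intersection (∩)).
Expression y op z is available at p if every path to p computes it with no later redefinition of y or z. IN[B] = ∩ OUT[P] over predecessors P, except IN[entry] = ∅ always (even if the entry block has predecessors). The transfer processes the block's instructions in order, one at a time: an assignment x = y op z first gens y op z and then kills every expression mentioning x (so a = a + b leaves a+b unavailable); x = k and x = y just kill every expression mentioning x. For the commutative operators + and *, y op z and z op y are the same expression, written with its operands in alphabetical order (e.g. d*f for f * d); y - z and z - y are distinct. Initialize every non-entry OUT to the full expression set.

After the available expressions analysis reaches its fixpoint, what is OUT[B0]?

Converged values:
  B0: | IN={} | OUT={d*f}
  B1: | IN={} | OUT={a+a}
  B2: | IN={a+a} | OUT={}
  B3: | IN={} | OUT={b-b}
  B4: | IN={b-b} | OUT={b*f, b-b}
  B5: | IN={b*f, b-b} | OUT={c+c}
  B6: | IN={c+c} | OUT={c+c}
  B7: | IN={c+c} | OUT={c+c}
  B8: | IN={c+c} | OUT={}

B0 is the boundary node: IN[B0] = {}
Applying B0's transfer function to that IN value gives OUT[B0] (row B0 above).

Answer: {d*f}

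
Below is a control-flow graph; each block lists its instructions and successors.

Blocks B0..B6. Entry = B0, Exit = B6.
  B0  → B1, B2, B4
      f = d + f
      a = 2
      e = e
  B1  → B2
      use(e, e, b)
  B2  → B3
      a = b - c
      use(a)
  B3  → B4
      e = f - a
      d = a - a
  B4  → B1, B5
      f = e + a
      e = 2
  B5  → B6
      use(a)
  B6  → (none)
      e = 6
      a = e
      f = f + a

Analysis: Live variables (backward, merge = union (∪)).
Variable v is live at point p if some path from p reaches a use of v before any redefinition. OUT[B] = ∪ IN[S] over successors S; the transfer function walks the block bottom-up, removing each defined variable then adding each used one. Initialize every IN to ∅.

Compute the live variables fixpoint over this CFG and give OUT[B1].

Answer: {b, c, f}

Derivation:
Per-block solution:
  B0:  IN={b, c, d, e, f}  OUT={a, b, c, e, f}
  B1:  IN={b, c, e, f}  OUT={b, c, f}
  B2:  IN={b, c, f}  OUT={a, b, c, f}
  B3:  IN={a, b, c, f}  OUT={a, b, c, e}
  B4:  IN={a, b, c, e}  OUT={a, b, c, e, f}
  B5:  IN={a, f}  OUT={f}
  B6:  IN={f}  OUT={}

Merge at B1: OUT[B1] = IN[B2] = {b, c, f}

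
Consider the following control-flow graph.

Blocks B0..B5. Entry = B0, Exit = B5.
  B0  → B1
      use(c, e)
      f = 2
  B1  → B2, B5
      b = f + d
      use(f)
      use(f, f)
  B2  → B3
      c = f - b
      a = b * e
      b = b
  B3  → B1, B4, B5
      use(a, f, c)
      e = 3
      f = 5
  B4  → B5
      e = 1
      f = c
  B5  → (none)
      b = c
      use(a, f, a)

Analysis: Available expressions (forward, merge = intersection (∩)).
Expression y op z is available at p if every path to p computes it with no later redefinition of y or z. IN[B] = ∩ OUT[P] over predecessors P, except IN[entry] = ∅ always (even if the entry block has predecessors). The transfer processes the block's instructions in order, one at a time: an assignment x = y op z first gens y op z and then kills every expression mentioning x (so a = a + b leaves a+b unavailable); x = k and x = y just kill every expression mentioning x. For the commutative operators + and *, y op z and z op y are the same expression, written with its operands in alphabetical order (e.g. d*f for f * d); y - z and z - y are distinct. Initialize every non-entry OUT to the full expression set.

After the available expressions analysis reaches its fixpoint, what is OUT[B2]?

Per-block solution:
  B0:  IN={}  OUT={}
  B1:  IN={}  OUT={d+f}
  B2:  IN={d+f}  OUT={d+f}
  B3:  IN={d+f}  OUT={}
  B4:  IN={}  OUT={}
  B5:  IN={}  OUT={}

Merge at B2: IN[B2] = OUT[B1] = {d+f}
Applying B2's transfer function to that IN value gives OUT[B2] (row B2 above).

Answer: {d+f}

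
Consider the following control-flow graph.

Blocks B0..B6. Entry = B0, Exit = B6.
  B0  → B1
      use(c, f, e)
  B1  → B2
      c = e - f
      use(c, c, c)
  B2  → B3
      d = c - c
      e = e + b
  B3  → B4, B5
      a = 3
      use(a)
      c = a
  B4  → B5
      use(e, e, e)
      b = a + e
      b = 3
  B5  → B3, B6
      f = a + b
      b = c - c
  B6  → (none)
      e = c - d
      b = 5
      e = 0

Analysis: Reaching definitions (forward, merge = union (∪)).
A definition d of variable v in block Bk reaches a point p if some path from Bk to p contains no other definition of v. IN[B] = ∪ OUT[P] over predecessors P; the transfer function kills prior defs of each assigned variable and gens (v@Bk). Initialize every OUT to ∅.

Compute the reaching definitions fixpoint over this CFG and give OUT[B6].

Answer: {a@B3, b@B6, c@B3, d@B2, e@B6, f@B5}

Working:
Fixpoint table:
  B0:  IN={}  OUT={}
  B1:  IN={}  OUT={c@B1}
  B2:  IN={c@B1}  OUT={c@B1, d@B2, e@B2}
  B3:  IN={a@B3, b@B5, c@B1, c@B3, d@B2, e@B2, f@B5}  OUT={a@B3, b@B5, c@B3, d@B2, e@B2, f@B5}
  B4:  IN={a@B3, b@B5, c@B3, d@B2, e@B2, f@B5}  OUT={a@B3, b@B4, c@B3, d@B2, e@B2, f@B5}
  B5:  IN={a@B3, b@B4, b@B5, c@B3, d@B2, e@B2, f@B5}  OUT={a@B3, b@B5, c@B3, d@B2, e@B2, f@B5}
  B6:  IN={a@B3, b@B5, c@B3, d@B2, e@B2, f@B5}  OUT={a@B3, b@B6, c@B3, d@B2, e@B6, f@B5}

Merge at B6: IN[B6] = OUT[B5] = {a@B3, b@B5, c@B3, d@B2, e@B2, f@B5}
Applying B6's transfer function to that IN value gives OUT[B6] (row B6 above).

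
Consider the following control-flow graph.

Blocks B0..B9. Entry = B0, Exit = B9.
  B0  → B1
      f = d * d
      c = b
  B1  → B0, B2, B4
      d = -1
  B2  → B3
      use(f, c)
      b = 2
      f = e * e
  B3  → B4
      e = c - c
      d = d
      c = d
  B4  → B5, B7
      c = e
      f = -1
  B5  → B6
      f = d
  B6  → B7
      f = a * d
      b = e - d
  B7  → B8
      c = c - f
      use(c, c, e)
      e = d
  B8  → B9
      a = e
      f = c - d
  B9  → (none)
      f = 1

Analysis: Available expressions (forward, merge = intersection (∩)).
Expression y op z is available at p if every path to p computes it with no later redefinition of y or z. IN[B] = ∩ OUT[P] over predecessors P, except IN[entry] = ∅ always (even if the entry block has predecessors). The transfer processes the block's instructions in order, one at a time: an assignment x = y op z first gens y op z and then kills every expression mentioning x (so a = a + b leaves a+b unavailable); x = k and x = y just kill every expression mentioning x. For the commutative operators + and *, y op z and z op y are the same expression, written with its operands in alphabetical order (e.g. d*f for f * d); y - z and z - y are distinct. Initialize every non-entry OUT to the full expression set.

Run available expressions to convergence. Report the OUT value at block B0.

Per-block solution:
  B0: | IN={} | OUT={d*d}
  B1: | IN={d*d} | OUT={}
  B2: | IN={} | OUT={e*e}
  B3: | IN={e*e} | OUT={}
  B4: | IN={} | OUT={}
  B5: | IN={} | OUT={}
  B6: | IN={} | OUT={a*d, e-d}
  B7: | IN={} | OUT={}
  B8: | IN={} | OUT={c-d}
  B9: | IN={c-d} | OUT={c-d}

Merge at B0 (entry node, so the boundary value {} is joined with the incoming edge(s)): IN[B0] = {} ∩ OUT[B1] = {}
Applying B0's transfer function to that IN value gives OUT[B0] (row B0 above).

Answer: {d*d}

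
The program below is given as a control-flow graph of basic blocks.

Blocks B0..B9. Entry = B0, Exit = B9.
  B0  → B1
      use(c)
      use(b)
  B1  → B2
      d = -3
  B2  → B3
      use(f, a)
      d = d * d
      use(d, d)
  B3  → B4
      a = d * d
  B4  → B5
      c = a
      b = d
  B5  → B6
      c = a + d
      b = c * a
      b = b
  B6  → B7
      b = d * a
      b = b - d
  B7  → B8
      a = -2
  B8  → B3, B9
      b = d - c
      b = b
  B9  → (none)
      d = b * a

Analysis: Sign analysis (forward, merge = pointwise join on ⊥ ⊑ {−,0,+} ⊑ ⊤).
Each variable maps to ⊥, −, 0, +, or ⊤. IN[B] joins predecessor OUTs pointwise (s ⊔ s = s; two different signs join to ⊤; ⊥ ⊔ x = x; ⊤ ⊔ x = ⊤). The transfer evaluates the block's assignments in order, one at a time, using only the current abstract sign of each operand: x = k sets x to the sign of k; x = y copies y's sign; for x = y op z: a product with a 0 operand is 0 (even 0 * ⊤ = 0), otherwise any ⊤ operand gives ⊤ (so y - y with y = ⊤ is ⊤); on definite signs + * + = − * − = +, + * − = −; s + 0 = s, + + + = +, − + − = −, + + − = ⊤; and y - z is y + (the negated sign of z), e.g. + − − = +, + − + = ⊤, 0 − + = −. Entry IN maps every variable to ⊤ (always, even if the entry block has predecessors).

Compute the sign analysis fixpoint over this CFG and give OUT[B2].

Answer: {a: ⊤, b: ⊤, c: ⊤, d: +, e: ⊤, f: ⊤}

Derivation:
Per-block solution:
  B0:   IN=(all ⊤)   OUT=(all ⊤)
  B1:   IN=(all ⊤)   OUT={d:-; rest ⊤}
  B2:   IN={d:-; rest ⊤}   OUT={d:+; rest ⊤}
  B3:   IN={d:+; rest ⊤}   OUT={a:+, d:+; rest ⊤}
  B4:   IN={a:+, d:+; rest ⊤}   OUT={a:+, b:+, c:+, d:+; rest ⊤}
  B5:   IN={a:+, b:+, c:+, d:+; rest ⊤}   OUT={a:+, b:+, c:+, d:+; rest ⊤}
  B6:   IN={a:+, b:+, c:+, d:+; rest ⊤}   OUT={a:+, c:+, d:+; rest ⊤}
  B7:   IN={a:+, c:+, d:+; rest ⊤}   OUT={a:-, c:+, d:+; rest ⊤}
  B8:   IN={a:-, c:+, d:+; rest ⊤}   OUT={a:-, c:+, d:+; rest ⊤}
  B9:   IN={a:-, c:+, d:+; rest ⊤}   OUT={a:-, c:+; rest ⊤}

Merge at B2: IN[B2] = OUT[B1] = {a: ⊤, b: ⊤, c: ⊤, d: -, e: ⊤, f: ⊤}
Applying B2's transfer function to that IN value gives OUT[B2] (row B2 above).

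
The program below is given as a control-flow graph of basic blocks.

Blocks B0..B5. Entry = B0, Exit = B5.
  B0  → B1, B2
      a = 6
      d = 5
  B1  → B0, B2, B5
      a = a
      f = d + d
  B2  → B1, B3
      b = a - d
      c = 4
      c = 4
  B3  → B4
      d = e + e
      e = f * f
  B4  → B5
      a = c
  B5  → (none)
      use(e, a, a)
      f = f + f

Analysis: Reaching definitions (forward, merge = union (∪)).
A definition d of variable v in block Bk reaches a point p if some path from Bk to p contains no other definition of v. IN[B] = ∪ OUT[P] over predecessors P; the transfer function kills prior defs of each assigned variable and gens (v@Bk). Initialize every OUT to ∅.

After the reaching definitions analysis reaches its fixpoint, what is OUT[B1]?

Answer: {a@B1, b@B2, c@B2, d@B0, f@B1}

Trace:
Fixpoint table:
  B0:  IN={a@B1, b@B2, c@B2, d@B0, f@B1}  OUT={a@B0, b@B2, c@B2, d@B0, f@B1}
  B1:  IN={a@B0, a@B1, b@B2, c@B2, d@B0, f@B1}  OUT={a@B1, b@B2, c@B2, d@B0, f@B1}
  B2:  IN={a@B0, a@B1, b@B2, c@B2, d@B0, f@B1}  OUT={a@B0, a@B1, b@B2, c@B2, d@B0, f@B1}
  B3:  IN={a@B0, a@B1, b@B2, c@B2, d@B0, f@B1}  OUT={a@B0, a@B1, b@B2, c@B2, d@B3, e@B3, f@B1}
  B4:  IN={a@B0, a@B1, b@B2, c@B2, d@B3, e@B3, f@B1}  OUT={a@B4, b@B2, c@B2, d@B3, e@B3, f@B1}
  B5:  IN={a@B1, a@B4, b@B2, c@B2, d@B0, d@B3, e@B3, f@B1}  OUT={a@B1, a@B4, b@B2, c@B2, d@B0, d@B3, e@B3, f@B5}

Merge at B1: IN[B1] = OUT[B0] ⊔ OUT[B2] = {a@B0, a@B1, b@B2, c@B2, d@B0, f@B1}
Applying B1's transfer function to that IN value gives OUT[B1] (row B1 above).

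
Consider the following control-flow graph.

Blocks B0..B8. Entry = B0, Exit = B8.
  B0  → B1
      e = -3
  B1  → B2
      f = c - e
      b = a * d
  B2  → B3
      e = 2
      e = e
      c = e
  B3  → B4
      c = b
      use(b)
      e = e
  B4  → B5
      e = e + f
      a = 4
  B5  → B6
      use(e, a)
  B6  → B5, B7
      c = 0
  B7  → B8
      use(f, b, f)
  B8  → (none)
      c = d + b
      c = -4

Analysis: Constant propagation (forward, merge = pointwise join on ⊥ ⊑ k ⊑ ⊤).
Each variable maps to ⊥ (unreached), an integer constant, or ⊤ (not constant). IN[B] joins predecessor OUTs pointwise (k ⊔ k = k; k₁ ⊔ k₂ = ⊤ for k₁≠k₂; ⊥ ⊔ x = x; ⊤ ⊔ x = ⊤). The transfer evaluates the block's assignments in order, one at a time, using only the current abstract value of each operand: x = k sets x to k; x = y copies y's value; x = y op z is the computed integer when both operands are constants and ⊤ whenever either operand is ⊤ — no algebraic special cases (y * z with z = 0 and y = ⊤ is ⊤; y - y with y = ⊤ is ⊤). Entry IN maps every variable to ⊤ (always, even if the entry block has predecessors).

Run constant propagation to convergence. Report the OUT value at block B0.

Answer: {a: ⊤, b: ⊤, c: ⊤, d: ⊤, e: -3, f: ⊤}

Derivation:
Converged values:
  B0:   IN=(all ⊤)   OUT={e:-3; rest ⊤}
  B1:   IN={e:-3; rest ⊤}   OUT={e:-3; rest ⊤}
  B2:   IN={e:-3; rest ⊤}   OUT={c:2, e:2; rest ⊤}
  B3:   IN={c:2, e:2; rest ⊤}   OUT={e:2; rest ⊤}
  B4:   IN={e:2; rest ⊤}   OUT={a:4; rest ⊤}
  B5:   IN={a:4; rest ⊤}   OUT={a:4; rest ⊤}
  B6:   IN={a:4; rest ⊤}   OUT={a:4, c:0; rest ⊤}
  B7:   IN={a:4, c:0; rest ⊤}   OUT={a:4, c:0; rest ⊤}
  B8:   IN={a:4, c:0; rest ⊤}   OUT={a:4, c:-4; rest ⊤}

B0 is the boundary node: IN[B0] = {a: ⊤, b: ⊤, c: ⊤, d: ⊤, e: ⊤, f: ⊤}
Applying B0's transfer function to that IN value gives OUT[B0] (row B0 above).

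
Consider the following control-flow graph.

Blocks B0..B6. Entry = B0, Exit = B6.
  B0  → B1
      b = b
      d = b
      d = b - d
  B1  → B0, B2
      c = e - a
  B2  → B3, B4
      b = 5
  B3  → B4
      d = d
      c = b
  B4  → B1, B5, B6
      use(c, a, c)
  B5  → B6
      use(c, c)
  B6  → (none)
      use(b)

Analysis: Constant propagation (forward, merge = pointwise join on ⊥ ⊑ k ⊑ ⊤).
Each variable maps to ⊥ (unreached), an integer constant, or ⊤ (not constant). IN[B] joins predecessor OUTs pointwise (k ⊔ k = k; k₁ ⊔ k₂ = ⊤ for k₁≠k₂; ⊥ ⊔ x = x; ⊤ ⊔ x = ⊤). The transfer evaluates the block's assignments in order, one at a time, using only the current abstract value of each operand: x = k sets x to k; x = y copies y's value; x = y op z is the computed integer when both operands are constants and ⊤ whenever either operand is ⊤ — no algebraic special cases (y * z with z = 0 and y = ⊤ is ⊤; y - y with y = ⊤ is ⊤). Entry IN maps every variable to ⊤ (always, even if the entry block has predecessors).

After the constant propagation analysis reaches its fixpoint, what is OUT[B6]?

Answer: {a: ⊤, b: 5, c: ⊤, d: ⊤, e: ⊤, f: ⊤}

Derivation:
Per-block solution:
  B0:   IN=(all ⊤)   OUT=(all ⊤)
  B1:   IN=(all ⊤)   OUT=(all ⊤)
  B2:   IN=(all ⊤)   OUT={b:5; rest ⊤}
  B3:   IN={b:5; rest ⊤}   OUT={b:5, c:5; rest ⊤}
  B4:   IN={b:5; rest ⊤}   OUT={b:5; rest ⊤}
  B5:   IN={b:5; rest ⊤}   OUT={b:5; rest ⊤}
  B6:   IN={b:5; rest ⊤}   OUT={b:5; rest ⊤}

Merge at B6: IN[B6] = OUT[B4] ⊔ OUT[B5] = {a: ⊤, b: 5, c: ⊤, d: ⊤, e: ⊤, f: ⊤}
Applying B6's transfer function to that IN value gives OUT[B6] (row B6 above).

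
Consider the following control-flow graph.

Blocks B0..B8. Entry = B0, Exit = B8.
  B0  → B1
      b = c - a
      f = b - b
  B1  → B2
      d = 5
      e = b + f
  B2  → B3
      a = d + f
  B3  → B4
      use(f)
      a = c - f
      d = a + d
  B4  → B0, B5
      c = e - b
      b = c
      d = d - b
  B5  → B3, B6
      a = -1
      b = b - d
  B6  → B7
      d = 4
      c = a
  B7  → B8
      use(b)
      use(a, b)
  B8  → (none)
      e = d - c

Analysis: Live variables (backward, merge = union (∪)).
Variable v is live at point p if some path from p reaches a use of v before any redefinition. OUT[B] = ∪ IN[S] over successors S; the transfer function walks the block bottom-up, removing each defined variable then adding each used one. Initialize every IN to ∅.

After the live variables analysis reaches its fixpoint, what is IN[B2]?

Fixpoint table:
  B0: | IN={a, c} | OUT={b, c, f}
  B1: | IN={b, c, f} | OUT={b, c, d, e, f}
  B2: | IN={b, c, d, e, f} | OUT={b, c, d, e, f}
  B3: | IN={b, c, d, e, f} | OUT={a, b, d, e, f}
  B4: | IN={a, b, d, e, f} | OUT={a, b, c, d, e, f}
  B5: | IN={b, c, d, e, f} | OUT={a, b, c, d, e, f}
  B6: | IN={a, b} | OUT={a, b, c, d}
  B7: | IN={a, b, c, d} | OUT={c, d}
  B8: | IN={c, d} | OUT={}

Merge at B2: OUT[B2] = IN[B3] = {b, c, d, e, f}
Applying B2's transfer function to that OUT value gives IN[B2] (row B2 above).

Answer: {b, c, d, e, f}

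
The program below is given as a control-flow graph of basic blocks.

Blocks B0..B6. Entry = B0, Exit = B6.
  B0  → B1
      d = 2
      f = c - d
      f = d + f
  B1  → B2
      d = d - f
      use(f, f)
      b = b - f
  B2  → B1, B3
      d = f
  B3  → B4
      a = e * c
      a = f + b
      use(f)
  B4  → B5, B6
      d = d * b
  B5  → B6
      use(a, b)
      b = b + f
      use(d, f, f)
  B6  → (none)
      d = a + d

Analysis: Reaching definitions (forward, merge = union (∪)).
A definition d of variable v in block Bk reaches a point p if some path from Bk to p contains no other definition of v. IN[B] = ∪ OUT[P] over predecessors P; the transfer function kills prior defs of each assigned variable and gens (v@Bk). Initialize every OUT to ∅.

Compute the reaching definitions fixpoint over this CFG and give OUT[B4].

Fixpoint table:
  B0: | IN={} | OUT={d@B0, f@B0}
  B1: | IN={b@B1, d@B0, d@B2, f@B0} | OUT={b@B1, d@B1, f@B0}
  B2: | IN={b@B1, d@B1, f@B0} | OUT={b@B1, d@B2, f@B0}
  B3: | IN={b@B1, d@B2, f@B0} | OUT={a@B3, b@B1, d@B2, f@B0}
  B4: | IN={a@B3, b@B1, d@B2, f@B0} | OUT={a@B3, b@B1, d@B4, f@B0}
  B5: | IN={a@B3, b@B1, d@B4, f@B0} | OUT={a@B3, b@B5, d@B4, f@B0}
  B6: | IN={a@B3, b@B1, b@B5, d@B4, f@B0} | OUT={a@B3, b@B1, b@B5, d@B6, f@B0}

Merge at B4: IN[B4] = OUT[B3] = {a@B3, b@B1, d@B2, f@B0}
Applying B4's transfer function to that IN value gives OUT[B4] (row B4 above).

Answer: {a@B3, b@B1, d@B4, f@B0}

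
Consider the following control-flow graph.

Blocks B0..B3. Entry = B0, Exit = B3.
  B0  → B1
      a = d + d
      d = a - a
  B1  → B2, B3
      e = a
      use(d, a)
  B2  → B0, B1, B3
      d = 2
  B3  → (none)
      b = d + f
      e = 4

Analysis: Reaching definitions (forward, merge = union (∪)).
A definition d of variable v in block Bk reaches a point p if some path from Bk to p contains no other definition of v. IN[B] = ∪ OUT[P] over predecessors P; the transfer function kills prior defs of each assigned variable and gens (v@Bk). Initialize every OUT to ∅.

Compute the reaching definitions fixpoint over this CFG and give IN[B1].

Answer: {a@B0, d@B0, d@B2, e@B1}

Trace:
Per-block solution:
  B0: | IN={a@B0, d@B2, e@B1} | OUT={a@B0, d@B0, e@B1}
  B1: | IN={a@B0, d@B0, d@B2, e@B1} | OUT={a@B0, d@B0, d@B2, e@B1}
  B2: | IN={a@B0, d@B0, d@B2, e@B1} | OUT={a@B0, d@B2, e@B1}
  B3: | IN={a@B0, d@B0, d@B2, e@B1} | OUT={a@B0, b@B3, d@B0, d@B2, e@B3}

Merge at B1: IN[B1] = OUT[B0] ⊔ OUT[B2] = {a@B0, d@B0, d@B2, e@B1}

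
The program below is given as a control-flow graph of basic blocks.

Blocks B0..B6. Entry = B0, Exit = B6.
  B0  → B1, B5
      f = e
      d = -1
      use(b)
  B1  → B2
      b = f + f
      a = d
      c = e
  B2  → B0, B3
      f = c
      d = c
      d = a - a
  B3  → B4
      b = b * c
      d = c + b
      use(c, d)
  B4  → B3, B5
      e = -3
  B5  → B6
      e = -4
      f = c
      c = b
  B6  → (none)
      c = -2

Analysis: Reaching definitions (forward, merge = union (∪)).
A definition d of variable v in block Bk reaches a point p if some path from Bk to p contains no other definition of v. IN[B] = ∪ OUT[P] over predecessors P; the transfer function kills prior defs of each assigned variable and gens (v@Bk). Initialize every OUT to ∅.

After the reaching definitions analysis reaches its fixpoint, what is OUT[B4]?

Answer: {a@B1, b@B3, c@B1, d@B3, e@B4, f@B2}

Working:
Per-block solution:
  B0:  IN={a@B1, b@B1, c@B1, d@B2, f@B2}  OUT={a@B1, b@B1, c@B1, d@B0, f@B0}
  B1:  IN={a@B1, b@B1, c@B1, d@B0, f@B0}  OUT={a@B1, b@B1, c@B1, d@B0, f@B0}
  B2:  IN={a@B1, b@B1, c@B1, d@B0, f@B0}  OUT={a@B1, b@B1, c@B1, d@B2, f@B2}
  B3:  IN={a@B1, b@B1, b@B3, c@B1, d@B2, d@B3, e@B4, f@B2}  OUT={a@B1, b@B3, c@B1, d@B3, e@B4, f@B2}
  B4:  IN={a@B1, b@B3, c@B1, d@B3, e@B4, f@B2}  OUT={a@B1, b@B3, c@B1, d@B3, e@B4, f@B2}
  B5:  IN={a@B1, b@B1, b@B3, c@B1, d@B0, d@B3, e@B4, f@B0, f@B2}  OUT={a@B1, b@B1, b@B3, c@B5, d@B0, d@B3, e@B5, f@B5}
  B6:  IN={a@B1, b@B1, b@B3, c@B5, d@B0, d@B3, e@B5, f@B5}  OUT={a@B1, b@B1, b@B3, c@B6, d@B0, d@B3, e@B5, f@B5}

Merge at B4: IN[B4] = OUT[B3] = {a@B1, b@B3, c@B1, d@B3, e@B4, f@B2}
Applying B4's transfer function to that IN value gives OUT[B4] (row B4 above).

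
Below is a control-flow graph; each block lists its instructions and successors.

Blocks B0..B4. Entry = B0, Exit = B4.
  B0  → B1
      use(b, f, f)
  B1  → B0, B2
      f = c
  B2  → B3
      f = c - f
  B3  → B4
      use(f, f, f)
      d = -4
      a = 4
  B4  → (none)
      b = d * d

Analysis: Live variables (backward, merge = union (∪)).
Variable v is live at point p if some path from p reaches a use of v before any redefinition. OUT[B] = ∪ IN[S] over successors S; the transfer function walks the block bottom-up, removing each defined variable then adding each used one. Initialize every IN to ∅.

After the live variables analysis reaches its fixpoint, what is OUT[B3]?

Per-block solution:
  B0: | IN={b, c, f} | OUT={b, c}
  B1: | IN={b, c} | OUT={b, c, f}
  B2: | IN={c, f} | OUT={f}
  B3: | IN={f} | OUT={d}
  B4: | IN={d} | OUT={}

Merge at B3: OUT[B3] = IN[B4] = {d}

Answer: {d}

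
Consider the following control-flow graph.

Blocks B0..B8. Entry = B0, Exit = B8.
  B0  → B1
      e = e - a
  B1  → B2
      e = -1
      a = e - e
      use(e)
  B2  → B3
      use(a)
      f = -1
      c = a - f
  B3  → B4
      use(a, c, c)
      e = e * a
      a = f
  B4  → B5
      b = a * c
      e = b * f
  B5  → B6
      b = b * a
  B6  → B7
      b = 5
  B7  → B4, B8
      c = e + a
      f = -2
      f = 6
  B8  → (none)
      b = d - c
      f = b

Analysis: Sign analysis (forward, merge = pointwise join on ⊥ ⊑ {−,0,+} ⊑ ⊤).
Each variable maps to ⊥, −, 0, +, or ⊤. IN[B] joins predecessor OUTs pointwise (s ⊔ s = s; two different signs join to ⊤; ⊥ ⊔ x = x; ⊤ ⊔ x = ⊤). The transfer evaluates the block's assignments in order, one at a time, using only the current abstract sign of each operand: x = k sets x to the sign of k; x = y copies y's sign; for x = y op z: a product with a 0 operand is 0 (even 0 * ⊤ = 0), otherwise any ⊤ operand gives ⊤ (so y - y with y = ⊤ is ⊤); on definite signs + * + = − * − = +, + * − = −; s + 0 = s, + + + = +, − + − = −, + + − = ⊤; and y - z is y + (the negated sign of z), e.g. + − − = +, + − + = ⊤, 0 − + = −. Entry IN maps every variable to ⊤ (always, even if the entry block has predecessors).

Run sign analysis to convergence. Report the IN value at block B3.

Answer: {a: ⊤, b: ⊤, c: ⊤, d: ⊤, e: -, f: -}

Working:
Per-block solution:
  B0: | IN=(all ⊤) | OUT=(all ⊤)
  B1: | IN=(all ⊤) | OUT={e:-; rest ⊤}
  B2: | IN={e:-; rest ⊤} | OUT={e:-, f:-; rest ⊤}
  B3: | IN={e:-, f:-; rest ⊤} | OUT={a:-, f:-; rest ⊤}
  B4: | IN={a:-; rest ⊤} | OUT={a:-; rest ⊤}
  B5: | IN={a:-; rest ⊤} | OUT={a:-; rest ⊤}
  B6: | IN={a:-; rest ⊤} | OUT={a:-, b:+; rest ⊤}
  B7: | IN={a:-, b:+; rest ⊤} | OUT={a:-, b:+, f:+; rest ⊤}
  B8: | IN={a:-, b:+, f:+; rest ⊤} | OUT={a:-; rest ⊤}

Merge at B3: IN[B3] = OUT[B2] = {a: ⊤, b: ⊤, c: ⊤, d: ⊤, e: -, f: -}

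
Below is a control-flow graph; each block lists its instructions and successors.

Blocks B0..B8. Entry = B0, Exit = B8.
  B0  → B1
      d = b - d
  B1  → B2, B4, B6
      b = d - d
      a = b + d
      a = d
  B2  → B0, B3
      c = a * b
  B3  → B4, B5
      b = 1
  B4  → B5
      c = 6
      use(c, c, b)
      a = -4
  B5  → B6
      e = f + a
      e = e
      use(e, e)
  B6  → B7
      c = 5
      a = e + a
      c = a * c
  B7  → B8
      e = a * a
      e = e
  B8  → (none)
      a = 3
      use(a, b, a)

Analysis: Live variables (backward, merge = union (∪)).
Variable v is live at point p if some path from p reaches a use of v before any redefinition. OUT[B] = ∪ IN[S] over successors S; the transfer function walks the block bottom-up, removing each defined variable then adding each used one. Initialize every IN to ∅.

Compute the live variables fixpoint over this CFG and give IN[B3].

Answer: {a, f}

Trace:
Converged values:
  B0: | IN={b, d, e, f} | OUT={d, e, f}
  B1: | IN={d, e, f} | OUT={a, b, d, e, f}
  B2: | IN={a, b, d, e, f} | OUT={a, b, d, e, f}
  B3: | IN={a, f} | OUT={a, b, f}
  B4: | IN={b, f} | OUT={a, b, f}
  B5: | IN={a, b, f} | OUT={a, b, e}
  B6: | IN={a, b, e} | OUT={a, b}
  B7: | IN={a, b} | OUT={b}
  B8: | IN={b} | OUT={}

Merge at B3: OUT[B3] = IN[B4] ⊔ IN[B5] = {a, b, f}
Applying B3's transfer function to that OUT value gives IN[B3] (row B3 above).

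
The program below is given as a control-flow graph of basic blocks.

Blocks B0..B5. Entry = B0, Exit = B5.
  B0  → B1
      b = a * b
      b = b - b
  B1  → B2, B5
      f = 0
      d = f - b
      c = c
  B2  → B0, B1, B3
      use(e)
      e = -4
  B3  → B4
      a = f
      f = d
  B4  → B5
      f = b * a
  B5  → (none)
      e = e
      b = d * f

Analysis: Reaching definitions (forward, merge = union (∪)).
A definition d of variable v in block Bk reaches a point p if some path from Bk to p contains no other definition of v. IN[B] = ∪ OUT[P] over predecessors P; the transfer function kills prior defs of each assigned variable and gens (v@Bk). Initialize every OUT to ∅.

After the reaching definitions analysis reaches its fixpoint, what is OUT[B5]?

Converged values:
  B0: | IN={b@B0, c@B1, d@B1, e@B2, f@B1} | OUT={b@B0, c@B1, d@B1, e@B2, f@B1}
  B1: | IN={b@B0, c@B1, d@B1, e@B2, f@B1} | OUT={b@B0, c@B1, d@B1, e@B2, f@B1}
  B2: | IN={b@B0, c@B1, d@B1, e@B2, f@B1} | OUT={b@B0, c@B1, d@B1, e@B2, f@B1}
  B3: | IN={b@B0, c@B1, d@B1, e@B2, f@B1} | OUT={a@B3, b@B0, c@B1, d@B1, e@B2, f@B3}
  B4: | IN={a@B3, b@B0, c@B1, d@B1, e@B2, f@B3} | OUT={a@B3, b@B0, c@B1, d@B1, e@B2, f@B4}
  B5: | IN={a@B3, b@B0, c@B1, d@B1, e@B2, f@B1, f@B4} | OUT={a@B3, b@B5, c@B1, d@B1, e@B5, f@B1, f@B4}

Merge at B5: IN[B5] = OUT[B1] ⊔ OUT[B4] = {a@B3, b@B0, c@B1, d@B1, e@B2, f@B1, f@B4}
Applying B5's transfer function to that IN value gives OUT[B5] (row B5 above).

Answer: {a@B3, b@B5, c@B1, d@B1, e@B5, f@B1, f@B4}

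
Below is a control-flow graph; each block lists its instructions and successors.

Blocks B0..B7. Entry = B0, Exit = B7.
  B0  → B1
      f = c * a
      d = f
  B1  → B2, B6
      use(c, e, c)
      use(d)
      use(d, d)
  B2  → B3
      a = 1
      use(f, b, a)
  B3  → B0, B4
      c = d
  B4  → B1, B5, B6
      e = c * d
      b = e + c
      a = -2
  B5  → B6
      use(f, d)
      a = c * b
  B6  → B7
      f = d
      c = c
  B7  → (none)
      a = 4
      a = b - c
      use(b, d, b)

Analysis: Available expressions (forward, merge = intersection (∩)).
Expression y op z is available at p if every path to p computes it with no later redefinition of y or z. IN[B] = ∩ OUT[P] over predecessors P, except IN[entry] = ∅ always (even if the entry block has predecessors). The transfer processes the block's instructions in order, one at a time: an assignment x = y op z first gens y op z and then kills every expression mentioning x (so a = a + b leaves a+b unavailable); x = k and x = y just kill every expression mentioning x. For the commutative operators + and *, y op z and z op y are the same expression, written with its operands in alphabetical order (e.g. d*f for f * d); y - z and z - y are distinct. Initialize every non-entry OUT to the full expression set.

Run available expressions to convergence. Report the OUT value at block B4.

Answer: {c*d, c+e}

Derivation:
Fixpoint table:
  B0: | IN={} | OUT={a*c}
  B1: | IN={} | OUT={}
  B2: | IN={} | OUT={}
  B3: | IN={} | OUT={}
  B4: | IN={} | OUT={c*d, c+e}
  B5: | IN={c*d, c+e} | OUT={b*c, c*d, c+e}
  B6: | IN={} | OUT={}
  B7: | IN={} | OUT={b-c}

Merge at B4: IN[B4] = OUT[B3] = {}
Applying B4's transfer function to that IN value gives OUT[B4] (row B4 above).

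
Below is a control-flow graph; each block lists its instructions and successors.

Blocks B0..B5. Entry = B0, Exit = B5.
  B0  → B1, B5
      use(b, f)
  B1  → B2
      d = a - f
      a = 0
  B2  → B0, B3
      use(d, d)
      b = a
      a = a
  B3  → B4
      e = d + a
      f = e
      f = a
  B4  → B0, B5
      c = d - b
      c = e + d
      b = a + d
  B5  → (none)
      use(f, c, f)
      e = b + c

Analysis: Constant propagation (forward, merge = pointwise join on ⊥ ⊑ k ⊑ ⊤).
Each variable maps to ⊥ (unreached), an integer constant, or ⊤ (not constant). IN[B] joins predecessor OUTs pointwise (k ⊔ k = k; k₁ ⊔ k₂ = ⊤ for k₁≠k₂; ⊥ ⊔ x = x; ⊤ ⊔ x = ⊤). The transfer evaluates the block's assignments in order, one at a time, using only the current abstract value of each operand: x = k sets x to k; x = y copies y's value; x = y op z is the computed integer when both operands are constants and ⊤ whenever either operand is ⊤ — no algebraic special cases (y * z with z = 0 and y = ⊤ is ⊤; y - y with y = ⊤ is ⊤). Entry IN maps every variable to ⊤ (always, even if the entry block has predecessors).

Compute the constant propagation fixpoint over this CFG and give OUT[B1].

Answer: {a: 0, b: ⊤, c: ⊤, d: ⊤, e: ⊤, f: ⊤}

Trace:
Converged values:
  B0:   IN=(all ⊤)   OUT=(all ⊤)
  B1:   IN=(all ⊤)   OUT={a:0; rest ⊤}
  B2:   IN={a:0; rest ⊤}   OUT={a:0, b:0; rest ⊤}
  B3:   IN={a:0, b:0; rest ⊤}   OUT={a:0, b:0, f:0; rest ⊤}
  B4:   IN={a:0, b:0, f:0; rest ⊤}   OUT={a:0, f:0; rest ⊤}
  B5:   IN=(all ⊤)   OUT=(all ⊤)

Merge at B1: IN[B1] = OUT[B0] = {a: ⊤, b: ⊤, c: ⊤, d: ⊤, e: ⊤, f: ⊤}
Applying B1's transfer function to that IN value gives OUT[B1] (row B1 above).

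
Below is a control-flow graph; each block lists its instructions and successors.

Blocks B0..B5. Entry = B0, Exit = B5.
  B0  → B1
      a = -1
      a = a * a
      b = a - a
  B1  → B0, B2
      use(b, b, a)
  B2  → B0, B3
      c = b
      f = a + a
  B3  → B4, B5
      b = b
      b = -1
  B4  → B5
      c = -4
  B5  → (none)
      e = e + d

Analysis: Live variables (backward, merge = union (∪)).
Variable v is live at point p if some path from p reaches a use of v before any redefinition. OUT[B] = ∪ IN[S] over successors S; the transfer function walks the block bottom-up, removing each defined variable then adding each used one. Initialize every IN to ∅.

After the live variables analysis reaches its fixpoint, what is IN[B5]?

Answer: {d, e}

Trace:
Converged values:
  B0:   IN={d, e}   OUT={a, b, d, e}
  B1:   IN={a, b, d, e}   OUT={a, b, d, e}
  B2:   IN={a, b, d, e}   OUT={b, d, e}
  B3:   IN={b, d, e}   OUT={d, e}
  B4:   IN={d, e}   OUT={d, e}
  B5:   IN={d, e}   OUT={}

B5 is the boundary node: OUT[B5] = {}
Applying B5's transfer function to that OUT value gives IN[B5] (row B5 above).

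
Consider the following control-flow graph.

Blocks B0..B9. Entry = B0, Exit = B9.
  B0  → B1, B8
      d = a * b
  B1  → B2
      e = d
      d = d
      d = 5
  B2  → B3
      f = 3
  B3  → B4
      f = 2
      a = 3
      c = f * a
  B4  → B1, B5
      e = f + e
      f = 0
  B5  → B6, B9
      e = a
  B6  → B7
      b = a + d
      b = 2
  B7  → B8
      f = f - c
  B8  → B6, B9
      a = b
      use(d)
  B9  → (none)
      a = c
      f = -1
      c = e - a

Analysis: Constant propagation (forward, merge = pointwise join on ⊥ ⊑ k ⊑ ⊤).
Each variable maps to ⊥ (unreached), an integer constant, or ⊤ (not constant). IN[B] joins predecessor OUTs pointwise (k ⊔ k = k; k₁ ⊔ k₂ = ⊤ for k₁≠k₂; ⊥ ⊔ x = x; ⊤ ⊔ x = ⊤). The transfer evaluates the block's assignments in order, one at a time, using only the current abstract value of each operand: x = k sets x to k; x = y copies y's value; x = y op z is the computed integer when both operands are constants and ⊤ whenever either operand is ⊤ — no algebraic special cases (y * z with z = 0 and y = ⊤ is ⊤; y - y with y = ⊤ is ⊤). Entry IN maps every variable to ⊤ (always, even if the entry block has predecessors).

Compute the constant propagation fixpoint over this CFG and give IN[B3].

Per-block solution:
  B0:   IN=(all ⊤)   OUT=(all ⊤)
  B1:   IN=(all ⊤)   OUT={d:5; rest ⊤}
  B2:   IN={d:5; rest ⊤}   OUT={d:5, f:3; rest ⊤}
  B3:   IN={d:5, f:3; rest ⊤}   OUT={a:3, c:6, d:5, f:2; rest ⊤}
  B4:   IN={a:3, c:6, d:5, f:2; rest ⊤}   OUT={a:3, c:6, d:5, f:0; rest ⊤}
  B5:   IN={a:3, c:6, d:5, f:0; rest ⊤}   OUT={a:3, c:6, d:5, e:3, f:0; rest ⊤}
  B6:   IN=(all ⊤)   OUT={b:2; rest ⊤}
  B7:   IN={b:2; rest ⊤}   OUT={b:2; rest ⊤}
  B8:   IN=(all ⊤)   OUT=(all ⊤)
  B9:   IN=(all ⊤)   OUT={f:-1; rest ⊤}

Merge at B3: IN[B3] = OUT[B2] = {a: ⊤, b: ⊤, c: ⊤, d: 5, e: ⊤, f: 3}

Answer: {a: ⊤, b: ⊤, c: ⊤, d: 5, e: ⊤, f: 3}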